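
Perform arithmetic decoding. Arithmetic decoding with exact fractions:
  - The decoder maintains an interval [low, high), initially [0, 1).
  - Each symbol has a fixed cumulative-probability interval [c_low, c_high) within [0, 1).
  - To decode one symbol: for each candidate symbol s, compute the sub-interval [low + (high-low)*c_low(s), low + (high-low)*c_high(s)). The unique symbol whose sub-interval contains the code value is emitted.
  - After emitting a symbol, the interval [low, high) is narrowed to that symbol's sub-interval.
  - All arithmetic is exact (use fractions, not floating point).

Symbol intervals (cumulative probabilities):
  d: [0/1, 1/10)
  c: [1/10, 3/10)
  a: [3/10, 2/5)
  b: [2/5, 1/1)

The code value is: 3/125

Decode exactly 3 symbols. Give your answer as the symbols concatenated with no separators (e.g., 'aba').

Step 1: interval [0/1, 1/1), width = 1/1 - 0/1 = 1/1
  'd': [0/1 + 1/1*0/1, 0/1 + 1/1*1/10) = [0/1, 1/10) <- contains code 3/125
  'c': [0/1 + 1/1*1/10, 0/1 + 1/1*3/10) = [1/10, 3/10)
  'a': [0/1 + 1/1*3/10, 0/1 + 1/1*2/5) = [3/10, 2/5)
  'b': [0/1 + 1/1*2/5, 0/1 + 1/1*1/1) = [2/5, 1/1)
  emit 'd', narrow to [0/1, 1/10)
Step 2: interval [0/1, 1/10), width = 1/10 - 0/1 = 1/10
  'd': [0/1 + 1/10*0/1, 0/1 + 1/10*1/10) = [0/1, 1/100)
  'c': [0/1 + 1/10*1/10, 0/1 + 1/10*3/10) = [1/100, 3/100) <- contains code 3/125
  'a': [0/1 + 1/10*3/10, 0/1 + 1/10*2/5) = [3/100, 1/25)
  'b': [0/1 + 1/10*2/5, 0/1 + 1/10*1/1) = [1/25, 1/10)
  emit 'c', narrow to [1/100, 3/100)
Step 3: interval [1/100, 3/100), width = 3/100 - 1/100 = 1/50
  'd': [1/100 + 1/50*0/1, 1/100 + 1/50*1/10) = [1/100, 3/250)
  'c': [1/100 + 1/50*1/10, 1/100 + 1/50*3/10) = [3/250, 2/125)
  'a': [1/100 + 1/50*3/10, 1/100 + 1/50*2/5) = [2/125, 9/500)
  'b': [1/100 + 1/50*2/5, 1/100 + 1/50*1/1) = [9/500, 3/100) <- contains code 3/125
  emit 'b', narrow to [9/500, 3/100)

Answer: dcb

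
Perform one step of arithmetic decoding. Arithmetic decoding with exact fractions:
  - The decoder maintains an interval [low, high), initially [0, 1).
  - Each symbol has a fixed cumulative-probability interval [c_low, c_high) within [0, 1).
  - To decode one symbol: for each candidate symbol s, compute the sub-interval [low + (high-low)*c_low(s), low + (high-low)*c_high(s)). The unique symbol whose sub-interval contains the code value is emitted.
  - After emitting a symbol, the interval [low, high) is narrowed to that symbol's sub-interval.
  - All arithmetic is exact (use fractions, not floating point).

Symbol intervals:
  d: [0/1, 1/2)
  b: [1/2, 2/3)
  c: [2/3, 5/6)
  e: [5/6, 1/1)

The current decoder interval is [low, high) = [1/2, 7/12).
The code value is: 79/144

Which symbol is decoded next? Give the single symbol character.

Answer: b

Derivation:
Interval width = high − low = 7/12 − 1/2 = 1/12
Scaled code = (code − low) / width = (79/144 − 1/2) / 1/12 = 7/12
  d: [0/1, 1/2) 
  b: [1/2, 2/3) ← scaled code falls here ✓
  c: [2/3, 5/6) 
  e: [5/6, 1/1) 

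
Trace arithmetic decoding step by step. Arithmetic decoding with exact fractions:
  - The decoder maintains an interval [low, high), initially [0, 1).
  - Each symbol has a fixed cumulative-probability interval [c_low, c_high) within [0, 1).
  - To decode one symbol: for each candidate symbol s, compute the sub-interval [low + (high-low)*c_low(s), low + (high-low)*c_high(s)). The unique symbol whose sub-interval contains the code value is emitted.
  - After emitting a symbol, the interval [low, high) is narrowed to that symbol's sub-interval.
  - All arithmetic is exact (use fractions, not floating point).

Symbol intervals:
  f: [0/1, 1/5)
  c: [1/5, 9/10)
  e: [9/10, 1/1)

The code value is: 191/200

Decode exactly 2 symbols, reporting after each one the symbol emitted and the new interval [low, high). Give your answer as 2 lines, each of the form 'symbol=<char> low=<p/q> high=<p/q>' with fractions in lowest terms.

Answer: symbol=e low=9/10 high=1/1
symbol=c low=23/25 high=99/100

Derivation:
Step 1: interval [0/1, 1/1), width = 1/1 - 0/1 = 1/1
  'f': [0/1 + 1/1*0/1, 0/1 + 1/1*1/5) = [0/1, 1/5)
  'c': [0/1 + 1/1*1/5, 0/1 + 1/1*9/10) = [1/5, 9/10)
  'e': [0/1 + 1/1*9/10, 0/1 + 1/1*1/1) = [9/10, 1/1) <- contains code 191/200
  emit 'e', narrow to [9/10, 1/1)
Step 2: interval [9/10, 1/1), width = 1/1 - 9/10 = 1/10
  'f': [9/10 + 1/10*0/1, 9/10 + 1/10*1/5) = [9/10, 23/25)
  'c': [9/10 + 1/10*1/5, 9/10 + 1/10*9/10) = [23/25, 99/100) <- contains code 191/200
  'e': [9/10 + 1/10*9/10, 9/10 + 1/10*1/1) = [99/100, 1/1)
  emit 'c', narrow to [23/25, 99/100)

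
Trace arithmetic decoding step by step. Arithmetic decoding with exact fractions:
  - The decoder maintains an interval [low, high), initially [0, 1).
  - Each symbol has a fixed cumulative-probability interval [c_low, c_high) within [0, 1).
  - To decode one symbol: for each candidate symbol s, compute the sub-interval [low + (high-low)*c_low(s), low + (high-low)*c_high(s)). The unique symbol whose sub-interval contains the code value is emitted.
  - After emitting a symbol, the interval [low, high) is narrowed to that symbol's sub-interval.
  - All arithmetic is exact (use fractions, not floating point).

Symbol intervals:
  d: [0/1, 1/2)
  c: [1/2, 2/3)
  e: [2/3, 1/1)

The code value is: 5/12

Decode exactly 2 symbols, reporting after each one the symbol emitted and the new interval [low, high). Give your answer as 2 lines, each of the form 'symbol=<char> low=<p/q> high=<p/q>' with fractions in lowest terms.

Step 1: interval [0/1, 1/1), width = 1/1 - 0/1 = 1/1
  'd': [0/1 + 1/1*0/1, 0/1 + 1/1*1/2) = [0/1, 1/2) <- contains code 5/12
  'c': [0/1 + 1/1*1/2, 0/1 + 1/1*2/3) = [1/2, 2/3)
  'e': [0/1 + 1/1*2/3, 0/1 + 1/1*1/1) = [2/3, 1/1)
  emit 'd', narrow to [0/1, 1/2)
Step 2: interval [0/1, 1/2), width = 1/2 - 0/1 = 1/2
  'd': [0/1 + 1/2*0/1, 0/1 + 1/2*1/2) = [0/1, 1/4)
  'c': [0/1 + 1/2*1/2, 0/1 + 1/2*2/3) = [1/4, 1/3)
  'e': [0/1 + 1/2*2/3, 0/1 + 1/2*1/1) = [1/3, 1/2) <- contains code 5/12
  emit 'e', narrow to [1/3, 1/2)

Answer: symbol=d low=0/1 high=1/2
symbol=e low=1/3 high=1/2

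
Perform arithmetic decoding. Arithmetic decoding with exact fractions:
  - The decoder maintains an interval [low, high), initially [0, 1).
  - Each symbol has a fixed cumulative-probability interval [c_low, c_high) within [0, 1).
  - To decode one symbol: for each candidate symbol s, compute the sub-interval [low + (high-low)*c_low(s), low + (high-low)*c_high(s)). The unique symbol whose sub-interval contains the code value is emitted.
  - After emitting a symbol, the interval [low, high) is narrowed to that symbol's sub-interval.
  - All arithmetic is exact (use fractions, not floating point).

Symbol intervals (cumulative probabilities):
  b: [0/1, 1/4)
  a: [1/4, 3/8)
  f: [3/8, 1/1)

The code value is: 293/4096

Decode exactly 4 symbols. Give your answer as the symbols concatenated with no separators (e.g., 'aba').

Answer: baaa

Derivation:
Step 1: interval [0/1, 1/1), width = 1/1 - 0/1 = 1/1
  'b': [0/1 + 1/1*0/1, 0/1 + 1/1*1/4) = [0/1, 1/4) <- contains code 293/4096
  'a': [0/1 + 1/1*1/4, 0/1 + 1/1*3/8) = [1/4, 3/8)
  'f': [0/1 + 1/1*3/8, 0/1 + 1/1*1/1) = [3/8, 1/1)
  emit 'b', narrow to [0/1, 1/4)
Step 2: interval [0/1, 1/4), width = 1/4 - 0/1 = 1/4
  'b': [0/1 + 1/4*0/1, 0/1 + 1/4*1/4) = [0/1, 1/16)
  'a': [0/1 + 1/4*1/4, 0/1 + 1/4*3/8) = [1/16, 3/32) <- contains code 293/4096
  'f': [0/1 + 1/4*3/8, 0/1 + 1/4*1/1) = [3/32, 1/4)
  emit 'a', narrow to [1/16, 3/32)
Step 3: interval [1/16, 3/32), width = 3/32 - 1/16 = 1/32
  'b': [1/16 + 1/32*0/1, 1/16 + 1/32*1/4) = [1/16, 9/128)
  'a': [1/16 + 1/32*1/4, 1/16 + 1/32*3/8) = [9/128, 19/256) <- contains code 293/4096
  'f': [1/16 + 1/32*3/8, 1/16 + 1/32*1/1) = [19/256, 3/32)
  emit 'a', narrow to [9/128, 19/256)
Step 4: interval [9/128, 19/256), width = 19/256 - 9/128 = 1/256
  'b': [9/128 + 1/256*0/1, 9/128 + 1/256*1/4) = [9/128, 73/1024)
  'a': [9/128 + 1/256*1/4, 9/128 + 1/256*3/8) = [73/1024, 147/2048) <- contains code 293/4096
  'f': [9/128 + 1/256*3/8, 9/128 + 1/256*1/1) = [147/2048, 19/256)
  emit 'a', narrow to [73/1024, 147/2048)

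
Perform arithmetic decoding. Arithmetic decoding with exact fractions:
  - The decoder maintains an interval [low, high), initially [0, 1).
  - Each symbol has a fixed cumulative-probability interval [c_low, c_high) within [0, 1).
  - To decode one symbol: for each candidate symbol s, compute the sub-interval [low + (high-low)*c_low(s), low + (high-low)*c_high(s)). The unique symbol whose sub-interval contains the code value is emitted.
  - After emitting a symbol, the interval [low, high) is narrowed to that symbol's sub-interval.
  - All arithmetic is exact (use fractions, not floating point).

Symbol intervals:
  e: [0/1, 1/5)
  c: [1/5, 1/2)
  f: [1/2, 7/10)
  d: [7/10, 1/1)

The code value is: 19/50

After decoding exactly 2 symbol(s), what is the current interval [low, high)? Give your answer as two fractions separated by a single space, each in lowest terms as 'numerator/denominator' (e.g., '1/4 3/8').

Step 1: interval [0/1, 1/1), width = 1/1 - 0/1 = 1/1
  'e': [0/1 + 1/1*0/1, 0/1 + 1/1*1/5) = [0/1, 1/5)
  'c': [0/1 + 1/1*1/5, 0/1 + 1/1*1/2) = [1/5, 1/2) <- contains code 19/50
  'f': [0/1 + 1/1*1/2, 0/1 + 1/1*7/10) = [1/2, 7/10)
  'd': [0/1 + 1/1*7/10, 0/1 + 1/1*1/1) = [7/10, 1/1)
  emit 'c', narrow to [1/5, 1/2)
Step 2: interval [1/5, 1/2), width = 1/2 - 1/5 = 3/10
  'e': [1/5 + 3/10*0/1, 1/5 + 3/10*1/5) = [1/5, 13/50)
  'c': [1/5 + 3/10*1/5, 1/5 + 3/10*1/2) = [13/50, 7/20)
  'f': [1/5 + 3/10*1/2, 1/5 + 3/10*7/10) = [7/20, 41/100) <- contains code 19/50
  'd': [1/5 + 3/10*7/10, 1/5 + 3/10*1/1) = [41/100, 1/2)
  emit 'f', narrow to [7/20, 41/100)

Answer: 7/20 41/100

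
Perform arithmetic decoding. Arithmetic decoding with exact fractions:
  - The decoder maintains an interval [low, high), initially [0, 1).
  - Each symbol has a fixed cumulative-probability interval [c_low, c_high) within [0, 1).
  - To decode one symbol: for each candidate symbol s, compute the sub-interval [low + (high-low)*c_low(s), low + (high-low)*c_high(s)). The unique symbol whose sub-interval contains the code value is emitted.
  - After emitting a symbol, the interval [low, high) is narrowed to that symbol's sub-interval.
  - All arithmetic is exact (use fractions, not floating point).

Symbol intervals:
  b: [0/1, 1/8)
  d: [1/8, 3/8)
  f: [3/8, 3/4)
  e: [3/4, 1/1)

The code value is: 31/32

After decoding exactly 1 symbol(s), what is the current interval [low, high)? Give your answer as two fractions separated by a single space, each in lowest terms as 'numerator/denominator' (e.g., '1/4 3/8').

Answer: 3/4 1/1

Derivation:
Step 1: interval [0/1, 1/1), width = 1/1 - 0/1 = 1/1
  'b': [0/1 + 1/1*0/1, 0/1 + 1/1*1/8) = [0/1, 1/8)
  'd': [0/1 + 1/1*1/8, 0/1 + 1/1*3/8) = [1/8, 3/8)
  'f': [0/1 + 1/1*3/8, 0/1 + 1/1*3/4) = [3/8, 3/4)
  'e': [0/1 + 1/1*3/4, 0/1 + 1/1*1/1) = [3/4, 1/1) <- contains code 31/32
  emit 'e', narrow to [3/4, 1/1)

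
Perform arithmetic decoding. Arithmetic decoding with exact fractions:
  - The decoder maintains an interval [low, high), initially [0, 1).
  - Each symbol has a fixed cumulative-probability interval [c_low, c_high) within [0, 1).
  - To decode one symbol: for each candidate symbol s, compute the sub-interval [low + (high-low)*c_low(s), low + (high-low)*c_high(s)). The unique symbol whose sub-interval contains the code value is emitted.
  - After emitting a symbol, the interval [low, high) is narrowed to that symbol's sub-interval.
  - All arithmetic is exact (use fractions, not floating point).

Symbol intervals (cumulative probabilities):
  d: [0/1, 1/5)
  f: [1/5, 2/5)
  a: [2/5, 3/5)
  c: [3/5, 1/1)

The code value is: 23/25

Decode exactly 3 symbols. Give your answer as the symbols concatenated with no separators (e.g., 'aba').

Answer: cca

Derivation:
Step 1: interval [0/1, 1/1), width = 1/1 - 0/1 = 1/1
  'd': [0/1 + 1/1*0/1, 0/1 + 1/1*1/5) = [0/1, 1/5)
  'f': [0/1 + 1/1*1/5, 0/1 + 1/1*2/5) = [1/5, 2/5)
  'a': [0/1 + 1/1*2/5, 0/1 + 1/1*3/5) = [2/5, 3/5)
  'c': [0/1 + 1/1*3/5, 0/1 + 1/1*1/1) = [3/5, 1/1) <- contains code 23/25
  emit 'c', narrow to [3/5, 1/1)
Step 2: interval [3/5, 1/1), width = 1/1 - 3/5 = 2/5
  'd': [3/5 + 2/5*0/1, 3/5 + 2/5*1/5) = [3/5, 17/25)
  'f': [3/5 + 2/5*1/5, 3/5 + 2/5*2/5) = [17/25, 19/25)
  'a': [3/5 + 2/5*2/5, 3/5 + 2/5*3/5) = [19/25, 21/25)
  'c': [3/5 + 2/5*3/5, 3/5 + 2/5*1/1) = [21/25, 1/1) <- contains code 23/25
  emit 'c', narrow to [21/25, 1/1)
Step 3: interval [21/25, 1/1), width = 1/1 - 21/25 = 4/25
  'd': [21/25 + 4/25*0/1, 21/25 + 4/25*1/5) = [21/25, 109/125)
  'f': [21/25 + 4/25*1/5, 21/25 + 4/25*2/5) = [109/125, 113/125)
  'a': [21/25 + 4/25*2/5, 21/25 + 4/25*3/5) = [113/125, 117/125) <- contains code 23/25
  'c': [21/25 + 4/25*3/5, 21/25 + 4/25*1/1) = [117/125, 1/1)
  emit 'a', narrow to [113/125, 117/125)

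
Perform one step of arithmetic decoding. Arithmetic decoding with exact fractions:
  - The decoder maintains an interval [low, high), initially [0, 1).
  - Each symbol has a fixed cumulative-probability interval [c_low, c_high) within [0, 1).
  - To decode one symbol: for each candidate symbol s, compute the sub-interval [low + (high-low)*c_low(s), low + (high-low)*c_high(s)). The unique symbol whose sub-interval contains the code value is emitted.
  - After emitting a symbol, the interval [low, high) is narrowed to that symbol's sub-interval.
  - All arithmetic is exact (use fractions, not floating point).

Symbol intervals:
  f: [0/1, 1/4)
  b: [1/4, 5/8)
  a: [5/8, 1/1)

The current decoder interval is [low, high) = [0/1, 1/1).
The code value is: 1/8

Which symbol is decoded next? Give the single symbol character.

Interval width = high − low = 1/1 − 0/1 = 1/1
Scaled code = (code − low) / width = (1/8 − 0/1) / 1/1 = 1/8
  f: [0/1, 1/4) ← scaled code falls here ✓
  b: [1/4, 5/8) 
  a: [5/8, 1/1) 

Answer: f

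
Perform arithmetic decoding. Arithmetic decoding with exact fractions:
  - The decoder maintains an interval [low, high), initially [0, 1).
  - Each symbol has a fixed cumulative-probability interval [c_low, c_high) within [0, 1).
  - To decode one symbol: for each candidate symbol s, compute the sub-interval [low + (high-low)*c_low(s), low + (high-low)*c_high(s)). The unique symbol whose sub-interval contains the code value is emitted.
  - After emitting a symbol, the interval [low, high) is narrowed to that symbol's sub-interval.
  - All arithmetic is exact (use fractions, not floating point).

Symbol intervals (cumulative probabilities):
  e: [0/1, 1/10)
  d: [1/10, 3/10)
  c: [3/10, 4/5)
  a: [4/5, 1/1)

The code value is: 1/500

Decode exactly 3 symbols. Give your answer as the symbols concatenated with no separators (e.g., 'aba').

Step 1: interval [0/1, 1/1), width = 1/1 - 0/1 = 1/1
  'e': [0/1 + 1/1*0/1, 0/1 + 1/1*1/10) = [0/1, 1/10) <- contains code 1/500
  'd': [0/1 + 1/1*1/10, 0/1 + 1/1*3/10) = [1/10, 3/10)
  'c': [0/1 + 1/1*3/10, 0/1 + 1/1*4/5) = [3/10, 4/5)
  'a': [0/1 + 1/1*4/5, 0/1 + 1/1*1/1) = [4/5, 1/1)
  emit 'e', narrow to [0/1, 1/10)
Step 2: interval [0/1, 1/10), width = 1/10 - 0/1 = 1/10
  'e': [0/1 + 1/10*0/1, 0/1 + 1/10*1/10) = [0/1, 1/100) <- contains code 1/500
  'd': [0/1 + 1/10*1/10, 0/1 + 1/10*3/10) = [1/100, 3/100)
  'c': [0/1 + 1/10*3/10, 0/1 + 1/10*4/5) = [3/100, 2/25)
  'a': [0/1 + 1/10*4/5, 0/1 + 1/10*1/1) = [2/25, 1/10)
  emit 'e', narrow to [0/1, 1/100)
Step 3: interval [0/1, 1/100), width = 1/100 - 0/1 = 1/100
  'e': [0/1 + 1/100*0/1, 0/1 + 1/100*1/10) = [0/1, 1/1000)
  'd': [0/1 + 1/100*1/10, 0/1 + 1/100*3/10) = [1/1000, 3/1000) <- contains code 1/500
  'c': [0/1 + 1/100*3/10, 0/1 + 1/100*4/5) = [3/1000, 1/125)
  'a': [0/1 + 1/100*4/5, 0/1 + 1/100*1/1) = [1/125, 1/100)
  emit 'd', narrow to [1/1000, 3/1000)

Answer: eed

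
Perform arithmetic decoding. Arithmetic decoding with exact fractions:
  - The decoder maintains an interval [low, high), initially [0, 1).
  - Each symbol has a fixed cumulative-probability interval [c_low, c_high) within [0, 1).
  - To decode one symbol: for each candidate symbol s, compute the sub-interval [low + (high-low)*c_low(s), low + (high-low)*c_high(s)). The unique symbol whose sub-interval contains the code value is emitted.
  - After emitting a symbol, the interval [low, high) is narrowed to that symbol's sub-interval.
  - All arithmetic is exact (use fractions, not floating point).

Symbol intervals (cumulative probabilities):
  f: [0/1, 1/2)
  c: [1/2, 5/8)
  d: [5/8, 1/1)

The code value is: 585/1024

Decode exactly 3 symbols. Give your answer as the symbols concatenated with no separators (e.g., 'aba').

Step 1: interval [0/1, 1/1), width = 1/1 - 0/1 = 1/1
  'f': [0/1 + 1/1*0/1, 0/1 + 1/1*1/2) = [0/1, 1/2)
  'c': [0/1 + 1/1*1/2, 0/1 + 1/1*5/8) = [1/2, 5/8) <- contains code 585/1024
  'd': [0/1 + 1/1*5/8, 0/1 + 1/1*1/1) = [5/8, 1/1)
  emit 'c', narrow to [1/2, 5/8)
Step 2: interval [1/2, 5/8), width = 5/8 - 1/2 = 1/8
  'f': [1/2 + 1/8*0/1, 1/2 + 1/8*1/2) = [1/2, 9/16)
  'c': [1/2 + 1/8*1/2, 1/2 + 1/8*5/8) = [9/16, 37/64) <- contains code 585/1024
  'd': [1/2 + 1/8*5/8, 1/2 + 1/8*1/1) = [37/64, 5/8)
  emit 'c', narrow to [9/16, 37/64)
Step 3: interval [9/16, 37/64), width = 37/64 - 9/16 = 1/64
  'f': [9/16 + 1/64*0/1, 9/16 + 1/64*1/2) = [9/16, 73/128)
  'c': [9/16 + 1/64*1/2, 9/16 + 1/64*5/8) = [73/128, 293/512) <- contains code 585/1024
  'd': [9/16 + 1/64*5/8, 9/16 + 1/64*1/1) = [293/512, 37/64)
  emit 'c', narrow to [73/128, 293/512)

Answer: ccc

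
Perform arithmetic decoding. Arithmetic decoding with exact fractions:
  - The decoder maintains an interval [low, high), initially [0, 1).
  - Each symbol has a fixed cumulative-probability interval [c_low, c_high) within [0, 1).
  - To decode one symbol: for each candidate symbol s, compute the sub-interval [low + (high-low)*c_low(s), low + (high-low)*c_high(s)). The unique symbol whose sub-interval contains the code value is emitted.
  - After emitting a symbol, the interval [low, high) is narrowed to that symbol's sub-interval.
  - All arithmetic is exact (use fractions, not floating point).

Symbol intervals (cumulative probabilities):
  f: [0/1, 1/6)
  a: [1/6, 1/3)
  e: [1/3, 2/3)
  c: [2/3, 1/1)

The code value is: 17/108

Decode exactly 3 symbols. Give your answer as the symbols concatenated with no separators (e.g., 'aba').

Step 1: interval [0/1, 1/1), width = 1/1 - 0/1 = 1/1
  'f': [0/1 + 1/1*0/1, 0/1 + 1/1*1/6) = [0/1, 1/6) <- contains code 17/108
  'a': [0/1 + 1/1*1/6, 0/1 + 1/1*1/3) = [1/6, 1/3)
  'e': [0/1 + 1/1*1/3, 0/1 + 1/1*2/3) = [1/3, 2/3)
  'c': [0/1 + 1/1*2/3, 0/1 + 1/1*1/1) = [2/3, 1/1)
  emit 'f', narrow to [0/1, 1/6)
Step 2: interval [0/1, 1/6), width = 1/6 - 0/1 = 1/6
  'f': [0/1 + 1/6*0/1, 0/1 + 1/6*1/6) = [0/1, 1/36)
  'a': [0/1 + 1/6*1/6, 0/1 + 1/6*1/3) = [1/36, 1/18)
  'e': [0/1 + 1/6*1/3, 0/1 + 1/6*2/3) = [1/18, 1/9)
  'c': [0/1 + 1/6*2/3, 0/1 + 1/6*1/1) = [1/9, 1/6) <- contains code 17/108
  emit 'c', narrow to [1/9, 1/6)
Step 3: interval [1/9, 1/6), width = 1/6 - 1/9 = 1/18
  'f': [1/9 + 1/18*0/1, 1/9 + 1/18*1/6) = [1/9, 13/108)
  'a': [1/9 + 1/18*1/6, 1/9 + 1/18*1/3) = [13/108, 7/54)
  'e': [1/9 + 1/18*1/3, 1/9 + 1/18*2/3) = [7/54, 4/27)
  'c': [1/9 + 1/18*2/3, 1/9 + 1/18*1/1) = [4/27, 1/6) <- contains code 17/108
  emit 'c', narrow to [4/27, 1/6)

Answer: fcc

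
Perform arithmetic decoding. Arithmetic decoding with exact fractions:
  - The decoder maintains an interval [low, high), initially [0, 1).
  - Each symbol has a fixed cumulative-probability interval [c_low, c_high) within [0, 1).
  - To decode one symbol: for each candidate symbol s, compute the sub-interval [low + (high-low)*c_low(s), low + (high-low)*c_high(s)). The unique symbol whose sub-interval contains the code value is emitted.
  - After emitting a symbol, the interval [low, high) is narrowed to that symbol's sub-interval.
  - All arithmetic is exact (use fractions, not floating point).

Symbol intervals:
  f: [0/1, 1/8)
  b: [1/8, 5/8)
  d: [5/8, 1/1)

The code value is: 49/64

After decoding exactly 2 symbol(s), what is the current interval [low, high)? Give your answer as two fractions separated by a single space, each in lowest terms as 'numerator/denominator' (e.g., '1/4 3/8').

Answer: 43/64 55/64

Derivation:
Step 1: interval [0/1, 1/1), width = 1/1 - 0/1 = 1/1
  'f': [0/1 + 1/1*0/1, 0/1 + 1/1*1/8) = [0/1, 1/8)
  'b': [0/1 + 1/1*1/8, 0/1 + 1/1*5/8) = [1/8, 5/8)
  'd': [0/1 + 1/1*5/8, 0/1 + 1/1*1/1) = [5/8, 1/1) <- contains code 49/64
  emit 'd', narrow to [5/8, 1/1)
Step 2: interval [5/8, 1/1), width = 1/1 - 5/8 = 3/8
  'f': [5/8 + 3/8*0/1, 5/8 + 3/8*1/8) = [5/8, 43/64)
  'b': [5/8 + 3/8*1/8, 5/8 + 3/8*5/8) = [43/64, 55/64) <- contains code 49/64
  'd': [5/8 + 3/8*5/8, 5/8 + 3/8*1/1) = [55/64, 1/1)
  emit 'b', narrow to [43/64, 55/64)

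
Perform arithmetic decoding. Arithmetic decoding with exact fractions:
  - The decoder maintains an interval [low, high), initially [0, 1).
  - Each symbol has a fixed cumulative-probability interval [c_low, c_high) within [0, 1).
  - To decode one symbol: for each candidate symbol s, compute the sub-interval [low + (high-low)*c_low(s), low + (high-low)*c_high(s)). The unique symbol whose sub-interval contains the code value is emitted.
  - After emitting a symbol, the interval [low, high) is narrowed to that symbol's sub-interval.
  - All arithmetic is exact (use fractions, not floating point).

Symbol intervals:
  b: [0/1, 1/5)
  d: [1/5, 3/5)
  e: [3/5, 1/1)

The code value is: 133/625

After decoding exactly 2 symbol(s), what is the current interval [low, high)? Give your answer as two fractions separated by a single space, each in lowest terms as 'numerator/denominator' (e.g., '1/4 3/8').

Step 1: interval [0/1, 1/1), width = 1/1 - 0/1 = 1/1
  'b': [0/1 + 1/1*0/1, 0/1 + 1/1*1/5) = [0/1, 1/5)
  'd': [0/1 + 1/1*1/5, 0/1 + 1/1*3/5) = [1/5, 3/5) <- contains code 133/625
  'e': [0/1 + 1/1*3/5, 0/1 + 1/1*1/1) = [3/5, 1/1)
  emit 'd', narrow to [1/5, 3/5)
Step 2: interval [1/5, 3/5), width = 3/5 - 1/5 = 2/5
  'b': [1/5 + 2/5*0/1, 1/5 + 2/5*1/5) = [1/5, 7/25) <- contains code 133/625
  'd': [1/5 + 2/5*1/5, 1/5 + 2/5*3/5) = [7/25, 11/25)
  'e': [1/5 + 2/5*3/5, 1/5 + 2/5*1/1) = [11/25, 3/5)
  emit 'b', narrow to [1/5, 7/25)

Answer: 1/5 7/25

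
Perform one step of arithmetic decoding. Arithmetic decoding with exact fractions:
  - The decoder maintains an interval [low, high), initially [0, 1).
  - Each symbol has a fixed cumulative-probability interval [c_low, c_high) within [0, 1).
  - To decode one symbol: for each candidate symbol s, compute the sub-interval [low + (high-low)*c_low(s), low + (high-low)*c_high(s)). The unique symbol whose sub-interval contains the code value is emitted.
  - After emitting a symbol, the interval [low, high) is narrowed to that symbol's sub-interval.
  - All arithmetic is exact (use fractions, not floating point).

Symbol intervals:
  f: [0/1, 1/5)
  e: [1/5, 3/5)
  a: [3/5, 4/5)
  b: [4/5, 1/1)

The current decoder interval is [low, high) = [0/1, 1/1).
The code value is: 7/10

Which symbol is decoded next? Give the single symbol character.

Answer: a

Derivation:
Interval width = high − low = 1/1 − 0/1 = 1/1
Scaled code = (code − low) / width = (7/10 − 0/1) / 1/1 = 7/10
  f: [0/1, 1/5) 
  e: [1/5, 3/5) 
  a: [3/5, 4/5) ← scaled code falls here ✓
  b: [4/5, 1/1) 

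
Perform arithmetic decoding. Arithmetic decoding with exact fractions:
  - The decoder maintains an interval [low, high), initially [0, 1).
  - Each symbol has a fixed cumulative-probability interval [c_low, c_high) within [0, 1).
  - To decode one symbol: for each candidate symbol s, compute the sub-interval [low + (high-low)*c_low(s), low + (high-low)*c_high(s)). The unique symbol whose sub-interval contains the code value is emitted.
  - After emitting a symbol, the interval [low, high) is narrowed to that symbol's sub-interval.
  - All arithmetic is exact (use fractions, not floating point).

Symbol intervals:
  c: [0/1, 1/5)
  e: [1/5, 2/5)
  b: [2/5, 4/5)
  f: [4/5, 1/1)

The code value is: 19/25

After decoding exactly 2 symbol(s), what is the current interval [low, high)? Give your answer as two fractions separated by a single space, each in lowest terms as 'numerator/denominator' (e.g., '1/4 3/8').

Step 1: interval [0/1, 1/1), width = 1/1 - 0/1 = 1/1
  'c': [0/1 + 1/1*0/1, 0/1 + 1/1*1/5) = [0/1, 1/5)
  'e': [0/1 + 1/1*1/5, 0/1 + 1/1*2/5) = [1/5, 2/5)
  'b': [0/1 + 1/1*2/5, 0/1 + 1/1*4/5) = [2/5, 4/5) <- contains code 19/25
  'f': [0/1 + 1/1*4/5, 0/1 + 1/1*1/1) = [4/5, 1/1)
  emit 'b', narrow to [2/5, 4/5)
Step 2: interval [2/5, 4/5), width = 4/5 - 2/5 = 2/5
  'c': [2/5 + 2/5*0/1, 2/5 + 2/5*1/5) = [2/5, 12/25)
  'e': [2/5 + 2/5*1/5, 2/5 + 2/5*2/5) = [12/25, 14/25)
  'b': [2/5 + 2/5*2/5, 2/5 + 2/5*4/5) = [14/25, 18/25)
  'f': [2/5 + 2/5*4/5, 2/5 + 2/5*1/1) = [18/25, 4/5) <- contains code 19/25
  emit 'f', narrow to [18/25, 4/5)

Answer: 18/25 4/5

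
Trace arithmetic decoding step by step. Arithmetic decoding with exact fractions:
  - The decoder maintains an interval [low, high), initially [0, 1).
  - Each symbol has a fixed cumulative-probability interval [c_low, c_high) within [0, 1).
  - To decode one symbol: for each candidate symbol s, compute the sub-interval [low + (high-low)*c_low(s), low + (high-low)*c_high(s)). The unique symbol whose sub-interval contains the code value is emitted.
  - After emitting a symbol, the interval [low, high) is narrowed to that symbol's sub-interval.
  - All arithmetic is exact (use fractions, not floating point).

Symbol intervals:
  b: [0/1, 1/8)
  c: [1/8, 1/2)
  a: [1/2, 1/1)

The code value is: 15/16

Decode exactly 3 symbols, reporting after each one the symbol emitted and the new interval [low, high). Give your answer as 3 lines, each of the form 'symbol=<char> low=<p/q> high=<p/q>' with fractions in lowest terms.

Answer: symbol=a low=1/2 high=1/1
symbol=a low=3/4 high=1/1
symbol=a low=7/8 high=1/1

Derivation:
Step 1: interval [0/1, 1/1), width = 1/1 - 0/1 = 1/1
  'b': [0/1 + 1/1*0/1, 0/1 + 1/1*1/8) = [0/1, 1/8)
  'c': [0/1 + 1/1*1/8, 0/1 + 1/1*1/2) = [1/8, 1/2)
  'a': [0/1 + 1/1*1/2, 0/1 + 1/1*1/1) = [1/2, 1/1) <- contains code 15/16
  emit 'a', narrow to [1/2, 1/1)
Step 2: interval [1/2, 1/1), width = 1/1 - 1/2 = 1/2
  'b': [1/2 + 1/2*0/1, 1/2 + 1/2*1/8) = [1/2, 9/16)
  'c': [1/2 + 1/2*1/8, 1/2 + 1/2*1/2) = [9/16, 3/4)
  'a': [1/2 + 1/2*1/2, 1/2 + 1/2*1/1) = [3/4, 1/1) <- contains code 15/16
  emit 'a', narrow to [3/4, 1/1)
Step 3: interval [3/4, 1/1), width = 1/1 - 3/4 = 1/4
  'b': [3/4 + 1/4*0/1, 3/4 + 1/4*1/8) = [3/4, 25/32)
  'c': [3/4 + 1/4*1/8, 3/4 + 1/4*1/2) = [25/32, 7/8)
  'a': [3/4 + 1/4*1/2, 3/4 + 1/4*1/1) = [7/8, 1/1) <- contains code 15/16
  emit 'a', narrow to [7/8, 1/1)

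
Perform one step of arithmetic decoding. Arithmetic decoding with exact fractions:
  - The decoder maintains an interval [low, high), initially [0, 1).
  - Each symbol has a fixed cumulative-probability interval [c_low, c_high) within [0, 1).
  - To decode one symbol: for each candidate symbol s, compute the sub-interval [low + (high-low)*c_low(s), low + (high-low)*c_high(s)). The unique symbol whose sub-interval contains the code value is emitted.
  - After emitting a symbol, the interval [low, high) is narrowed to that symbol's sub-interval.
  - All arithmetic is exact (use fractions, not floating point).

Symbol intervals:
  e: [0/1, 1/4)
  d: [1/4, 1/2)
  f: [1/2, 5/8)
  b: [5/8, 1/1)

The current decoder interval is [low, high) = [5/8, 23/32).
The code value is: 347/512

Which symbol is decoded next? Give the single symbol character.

Answer: f

Derivation:
Interval width = high − low = 23/32 − 5/8 = 3/32
Scaled code = (code − low) / width = (347/512 − 5/8) / 3/32 = 9/16
  e: [0/1, 1/4) 
  d: [1/4, 1/2) 
  f: [1/2, 5/8) ← scaled code falls here ✓
  b: [5/8, 1/1) 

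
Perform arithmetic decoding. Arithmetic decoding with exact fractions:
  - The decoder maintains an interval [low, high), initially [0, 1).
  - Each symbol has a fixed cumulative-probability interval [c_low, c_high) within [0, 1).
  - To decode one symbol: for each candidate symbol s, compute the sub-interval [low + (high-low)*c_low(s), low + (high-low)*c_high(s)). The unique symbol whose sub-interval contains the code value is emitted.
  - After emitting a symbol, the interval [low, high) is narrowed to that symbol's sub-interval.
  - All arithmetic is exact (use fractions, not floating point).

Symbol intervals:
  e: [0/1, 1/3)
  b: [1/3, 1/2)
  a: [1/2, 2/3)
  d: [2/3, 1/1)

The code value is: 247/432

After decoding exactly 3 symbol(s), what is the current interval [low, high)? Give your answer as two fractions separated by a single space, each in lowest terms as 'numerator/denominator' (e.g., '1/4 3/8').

Step 1: interval [0/1, 1/1), width = 1/1 - 0/1 = 1/1
  'e': [0/1 + 1/1*0/1, 0/1 + 1/1*1/3) = [0/1, 1/3)
  'b': [0/1 + 1/1*1/3, 0/1 + 1/1*1/2) = [1/3, 1/2)
  'a': [0/1 + 1/1*1/2, 0/1 + 1/1*2/3) = [1/2, 2/3) <- contains code 247/432
  'd': [0/1 + 1/1*2/3, 0/1 + 1/1*1/1) = [2/3, 1/1)
  emit 'a', narrow to [1/2, 2/3)
Step 2: interval [1/2, 2/3), width = 2/3 - 1/2 = 1/6
  'e': [1/2 + 1/6*0/1, 1/2 + 1/6*1/3) = [1/2, 5/9)
  'b': [1/2 + 1/6*1/3, 1/2 + 1/6*1/2) = [5/9, 7/12) <- contains code 247/432
  'a': [1/2 + 1/6*1/2, 1/2 + 1/6*2/3) = [7/12, 11/18)
  'd': [1/2 + 1/6*2/3, 1/2 + 1/6*1/1) = [11/18, 2/3)
  emit 'b', narrow to [5/9, 7/12)
Step 3: interval [5/9, 7/12), width = 7/12 - 5/9 = 1/36
  'e': [5/9 + 1/36*0/1, 5/9 + 1/36*1/3) = [5/9, 61/108)
  'b': [5/9 + 1/36*1/3, 5/9 + 1/36*1/2) = [61/108, 41/72)
  'a': [5/9 + 1/36*1/2, 5/9 + 1/36*2/3) = [41/72, 31/54) <- contains code 247/432
  'd': [5/9 + 1/36*2/3, 5/9 + 1/36*1/1) = [31/54, 7/12)
  emit 'a', narrow to [41/72, 31/54)

Answer: 41/72 31/54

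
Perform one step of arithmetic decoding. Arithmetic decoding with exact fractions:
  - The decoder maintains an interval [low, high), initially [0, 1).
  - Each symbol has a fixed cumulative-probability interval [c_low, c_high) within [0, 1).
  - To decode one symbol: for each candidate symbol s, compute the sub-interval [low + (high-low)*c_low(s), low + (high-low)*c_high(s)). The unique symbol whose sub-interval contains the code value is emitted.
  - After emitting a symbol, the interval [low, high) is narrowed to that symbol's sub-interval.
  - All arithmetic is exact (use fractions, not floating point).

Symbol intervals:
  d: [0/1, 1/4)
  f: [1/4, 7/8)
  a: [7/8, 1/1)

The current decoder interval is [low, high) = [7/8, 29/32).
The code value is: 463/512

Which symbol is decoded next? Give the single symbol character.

Interval width = high − low = 29/32 − 7/8 = 1/32
Scaled code = (code − low) / width = (463/512 − 7/8) / 1/32 = 15/16
  d: [0/1, 1/4) 
  f: [1/4, 7/8) 
  a: [7/8, 1/1) ← scaled code falls here ✓

Answer: a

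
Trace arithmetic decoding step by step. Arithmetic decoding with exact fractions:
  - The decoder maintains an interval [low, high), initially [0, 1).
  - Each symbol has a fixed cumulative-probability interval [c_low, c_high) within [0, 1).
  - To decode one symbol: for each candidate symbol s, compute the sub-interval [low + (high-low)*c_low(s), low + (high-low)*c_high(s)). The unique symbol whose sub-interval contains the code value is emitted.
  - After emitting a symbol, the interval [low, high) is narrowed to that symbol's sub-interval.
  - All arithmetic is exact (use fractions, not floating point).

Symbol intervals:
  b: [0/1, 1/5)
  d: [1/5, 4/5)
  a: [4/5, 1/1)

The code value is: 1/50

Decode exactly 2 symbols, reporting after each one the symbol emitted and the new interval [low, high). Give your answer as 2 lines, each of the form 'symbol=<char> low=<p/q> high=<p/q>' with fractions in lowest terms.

Step 1: interval [0/1, 1/1), width = 1/1 - 0/1 = 1/1
  'b': [0/1 + 1/1*0/1, 0/1 + 1/1*1/5) = [0/1, 1/5) <- contains code 1/50
  'd': [0/1 + 1/1*1/5, 0/1 + 1/1*4/5) = [1/5, 4/5)
  'a': [0/1 + 1/1*4/5, 0/1 + 1/1*1/1) = [4/5, 1/1)
  emit 'b', narrow to [0/1, 1/5)
Step 2: interval [0/1, 1/5), width = 1/5 - 0/1 = 1/5
  'b': [0/1 + 1/5*0/1, 0/1 + 1/5*1/5) = [0/1, 1/25) <- contains code 1/50
  'd': [0/1 + 1/5*1/5, 0/1 + 1/5*4/5) = [1/25, 4/25)
  'a': [0/1 + 1/5*4/5, 0/1 + 1/5*1/1) = [4/25, 1/5)
  emit 'b', narrow to [0/1, 1/25)

Answer: symbol=b low=0/1 high=1/5
symbol=b low=0/1 high=1/25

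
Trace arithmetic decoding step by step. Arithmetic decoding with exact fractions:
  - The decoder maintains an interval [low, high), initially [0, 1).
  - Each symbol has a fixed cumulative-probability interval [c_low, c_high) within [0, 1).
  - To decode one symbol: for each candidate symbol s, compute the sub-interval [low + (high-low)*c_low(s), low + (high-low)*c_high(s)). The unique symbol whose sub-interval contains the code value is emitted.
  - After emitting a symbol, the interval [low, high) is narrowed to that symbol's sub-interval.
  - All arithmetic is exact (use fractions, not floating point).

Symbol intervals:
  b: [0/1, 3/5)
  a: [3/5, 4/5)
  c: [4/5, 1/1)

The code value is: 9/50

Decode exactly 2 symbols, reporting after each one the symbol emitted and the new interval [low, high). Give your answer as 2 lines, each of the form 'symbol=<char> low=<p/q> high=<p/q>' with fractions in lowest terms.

Step 1: interval [0/1, 1/1), width = 1/1 - 0/1 = 1/1
  'b': [0/1 + 1/1*0/1, 0/1 + 1/1*3/5) = [0/1, 3/5) <- contains code 9/50
  'a': [0/1 + 1/1*3/5, 0/1 + 1/1*4/5) = [3/5, 4/5)
  'c': [0/1 + 1/1*4/5, 0/1 + 1/1*1/1) = [4/5, 1/1)
  emit 'b', narrow to [0/1, 3/5)
Step 2: interval [0/1, 3/5), width = 3/5 - 0/1 = 3/5
  'b': [0/1 + 3/5*0/1, 0/1 + 3/5*3/5) = [0/1, 9/25) <- contains code 9/50
  'a': [0/1 + 3/5*3/5, 0/1 + 3/5*4/5) = [9/25, 12/25)
  'c': [0/1 + 3/5*4/5, 0/1 + 3/5*1/1) = [12/25, 3/5)
  emit 'b', narrow to [0/1, 9/25)

Answer: symbol=b low=0/1 high=3/5
symbol=b low=0/1 high=9/25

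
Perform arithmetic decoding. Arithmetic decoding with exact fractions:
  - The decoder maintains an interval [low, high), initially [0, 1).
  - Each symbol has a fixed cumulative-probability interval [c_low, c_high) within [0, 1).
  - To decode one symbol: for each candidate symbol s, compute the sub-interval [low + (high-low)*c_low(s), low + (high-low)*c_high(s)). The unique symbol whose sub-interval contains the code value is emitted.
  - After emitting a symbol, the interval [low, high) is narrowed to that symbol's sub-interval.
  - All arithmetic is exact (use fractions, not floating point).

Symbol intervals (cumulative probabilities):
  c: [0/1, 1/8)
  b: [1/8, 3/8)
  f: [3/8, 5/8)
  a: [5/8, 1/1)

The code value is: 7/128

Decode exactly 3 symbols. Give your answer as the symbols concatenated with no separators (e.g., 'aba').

Step 1: interval [0/1, 1/1), width = 1/1 - 0/1 = 1/1
  'c': [0/1 + 1/1*0/1, 0/1 + 1/1*1/8) = [0/1, 1/8) <- contains code 7/128
  'b': [0/1 + 1/1*1/8, 0/1 + 1/1*3/8) = [1/8, 3/8)
  'f': [0/1 + 1/1*3/8, 0/1 + 1/1*5/8) = [3/8, 5/8)
  'a': [0/1 + 1/1*5/8, 0/1 + 1/1*1/1) = [5/8, 1/1)
  emit 'c', narrow to [0/1, 1/8)
Step 2: interval [0/1, 1/8), width = 1/8 - 0/1 = 1/8
  'c': [0/1 + 1/8*0/1, 0/1 + 1/8*1/8) = [0/1, 1/64)
  'b': [0/1 + 1/8*1/8, 0/1 + 1/8*3/8) = [1/64, 3/64)
  'f': [0/1 + 1/8*3/8, 0/1 + 1/8*5/8) = [3/64, 5/64) <- contains code 7/128
  'a': [0/1 + 1/8*5/8, 0/1 + 1/8*1/1) = [5/64, 1/8)
  emit 'f', narrow to [3/64, 5/64)
Step 3: interval [3/64, 5/64), width = 5/64 - 3/64 = 1/32
  'c': [3/64 + 1/32*0/1, 3/64 + 1/32*1/8) = [3/64, 13/256)
  'b': [3/64 + 1/32*1/8, 3/64 + 1/32*3/8) = [13/256, 15/256) <- contains code 7/128
  'f': [3/64 + 1/32*3/8, 3/64 + 1/32*5/8) = [15/256, 17/256)
  'a': [3/64 + 1/32*5/8, 3/64 + 1/32*1/1) = [17/256, 5/64)
  emit 'b', narrow to [13/256, 15/256)

Answer: cfb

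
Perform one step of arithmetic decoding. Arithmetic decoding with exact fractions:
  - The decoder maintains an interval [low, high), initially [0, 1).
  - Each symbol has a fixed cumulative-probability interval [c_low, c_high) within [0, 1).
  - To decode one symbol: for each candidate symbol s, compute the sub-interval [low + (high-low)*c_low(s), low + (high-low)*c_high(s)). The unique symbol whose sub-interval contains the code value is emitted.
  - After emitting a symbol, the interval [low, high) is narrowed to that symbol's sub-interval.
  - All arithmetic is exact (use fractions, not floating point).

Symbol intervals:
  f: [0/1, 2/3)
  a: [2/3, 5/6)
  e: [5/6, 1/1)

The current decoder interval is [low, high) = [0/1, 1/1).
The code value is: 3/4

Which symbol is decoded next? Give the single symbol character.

Answer: a

Derivation:
Interval width = high − low = 1/1 − 0/1 = 1/1
Scaled code = (code − low) / width = (3/4 − 0/1) / 1/1 = 3/4
  f: [0/1, 2/3) 
  a: [2/3, 5/6) ← scaled code falls here ✓
  e: [5/6, 1/1) 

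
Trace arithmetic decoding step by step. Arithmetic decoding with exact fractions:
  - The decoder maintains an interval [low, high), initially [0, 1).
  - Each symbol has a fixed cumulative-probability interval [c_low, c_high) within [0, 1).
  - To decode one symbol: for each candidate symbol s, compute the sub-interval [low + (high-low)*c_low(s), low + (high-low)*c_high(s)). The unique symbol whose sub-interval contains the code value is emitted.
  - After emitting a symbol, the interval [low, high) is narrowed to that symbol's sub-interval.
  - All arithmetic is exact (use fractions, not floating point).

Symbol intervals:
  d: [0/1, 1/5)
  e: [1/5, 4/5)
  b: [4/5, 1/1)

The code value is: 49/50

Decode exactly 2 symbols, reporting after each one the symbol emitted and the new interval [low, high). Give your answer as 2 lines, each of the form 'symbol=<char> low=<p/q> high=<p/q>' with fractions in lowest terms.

Step 1: interval [0/1, 1/1), width = 1/1 - 0/1 = 1/1
  'd': [0/1 + 1/1*0/1, 0/1 + 1/1*1/5) = [0/1, 1/5)
  'e': [0/1 + 1/1*1/5, 0/1 + 1/1*4/5) = [1/5, 4/5)
  'b': [0/1 + 1/1*4/5, 0/1 + 1/1*1/1) = [4/5, 1/1) <- contains code 49/50
  emit 'b', narrow to [4/5, 1/1)
Step 2: interval [4/5, 1/1), width = 1/1 - 4/5 = 1/5
  'd': [4/5 + 1/5*0/1, 4/5 + 1/5*1/5) = [4/5, 21/25)
  'e': [4/5 + 1/5*1/5, 4/5 + 1/5*4/5) = [21/25, 24/25)
  'b': [4/5 + 1/5*4/5, 4/5 + 1/5*1/1) = [24/25, 1/1) <- contains code 49/50
  emit 'b', narrow to [24/25, 1/1)

Answer: symbol=b low=4/5 high=1/1
symbol=b low=24/25 high=1/1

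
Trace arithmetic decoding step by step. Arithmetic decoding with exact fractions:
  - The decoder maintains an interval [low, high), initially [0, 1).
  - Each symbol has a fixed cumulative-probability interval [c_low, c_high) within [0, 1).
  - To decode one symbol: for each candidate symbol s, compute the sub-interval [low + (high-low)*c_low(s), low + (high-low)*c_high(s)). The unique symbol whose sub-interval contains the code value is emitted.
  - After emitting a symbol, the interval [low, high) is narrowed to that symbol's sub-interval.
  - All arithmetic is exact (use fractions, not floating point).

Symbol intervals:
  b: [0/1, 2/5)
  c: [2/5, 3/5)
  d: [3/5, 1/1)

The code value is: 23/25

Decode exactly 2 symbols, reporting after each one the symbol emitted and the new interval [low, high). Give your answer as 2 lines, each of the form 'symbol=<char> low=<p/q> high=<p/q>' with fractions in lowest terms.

Step 1: interval [0/1, 1/1), width = 1/1 - 0/1 = 1/1
  'b': [0/1 + 1/1*0/1, 0/1 + 1/1*2/5) = [0/1, 2/5)
  'c': [0/1 + 1/1*2/5, 0/1 + 1/1*3/5) = [2/5, 3/5)
  'd': [0/1 + 1/1*3/5, 0/1 + 1/1*1/1) = [3/5, 1/1) <- contains code 23/25
  emit 'd', narrow to [3/5, 1/1)
Step 2: interval [3/5, 1/1), width = 1/1 - 3/5 = 2/5
  'b': [3/5 + 2/5*0/1, 3/5 + 2/5*2/5) = [3/5, 19/25)
  'c': [3/5 + 2/5*2/5, 3/5 + 2/5*3/5) = [19/25, 21/25)
  'd': [3/5 + 2/5*3/5, 3/5 + 2/5*1/1) = [21/25, 1/1) <- contains code 23/25
  emit 'd', narrow to [21/25, 1/1)

Answer: symbol=d low=3/5 high=1/1
symbol=d low=21/25 high=1/1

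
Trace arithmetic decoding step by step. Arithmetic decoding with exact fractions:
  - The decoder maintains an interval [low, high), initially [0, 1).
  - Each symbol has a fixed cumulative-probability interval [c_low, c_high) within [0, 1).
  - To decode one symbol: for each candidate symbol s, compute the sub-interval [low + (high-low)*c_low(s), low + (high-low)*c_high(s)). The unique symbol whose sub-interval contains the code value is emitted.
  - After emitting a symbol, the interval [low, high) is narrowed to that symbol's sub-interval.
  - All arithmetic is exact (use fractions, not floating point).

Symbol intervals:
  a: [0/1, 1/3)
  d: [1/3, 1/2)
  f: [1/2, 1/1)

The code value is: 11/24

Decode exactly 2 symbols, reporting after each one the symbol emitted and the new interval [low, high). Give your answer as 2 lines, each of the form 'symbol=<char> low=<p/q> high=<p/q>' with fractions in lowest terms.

Step 1: interval [0/1, 1/1), width = 1/1 - 0/1 = 1/1
  'a': [0/1 + 1/1*0/1, 0/1 + 1/1*1/3) = [0/1, 1/3)
  'd': [0/1 + 1/1*1/3, 0/1 + 1/1*1/2) = [1/3, 1/2) <- contains code 11/24
  'f': [0/1 + 1/1*1/2, 0/1 + 1/1*1/1) = [1/2, 1/1)
  emit 'd', narrow to [1/3, 1/2)
Step 2: interval [1/3, 1/2), width = 1/2 - 1/3 = 1/6
  'a': [1/3 + 1/6*0/1, 1/3 + 1/6*1/3) = [1/3, 7/18)
  'd': [1/3 + 1/6*1/3, 1/3 + 1/6*1/2) = [7/18, 5/12)
  'f': [1/3 + 1/6*1/2, 1/3 + 1/6*1/1) = [5/12, 1/2) <- contains code 11/24
  emit 'f', narrow to [5/12, 1/2)

Answer: symbol=d low=1/3 high=1/2
symbol=f low=5/12 high=1/2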